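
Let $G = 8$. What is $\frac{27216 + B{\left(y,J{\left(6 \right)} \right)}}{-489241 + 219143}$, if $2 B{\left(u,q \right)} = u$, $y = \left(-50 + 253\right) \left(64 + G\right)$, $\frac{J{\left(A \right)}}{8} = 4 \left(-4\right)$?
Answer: $- \frac{17262}{135049} \approx -0.12782$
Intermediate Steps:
$J{\left(A \right)} = -128$ ($J{\left(A \right)} = 8 \cdot 4 \left(-4\right) = 8 \left(-16\right) = -128$)
$y = 14616$ ($y = \left(-50 + 253\right) \left(64 + 8\right) = 203 \cdot 72 = 14616$)
$B{\left(u,q \right)} = \frac{u}{2}$
$\frac{27216 + B{\left(y,J{\left(6 \right)} \right)}}{-489241 + 219143} = \frac{27216 + \frac{1}{2} \cdot 14616}{-489241 + 219143} = \frac{27216 + 7308}{-270098} = 34524 \left(- \frac{1}{270098}\right) = - \frac{17262}{135049}$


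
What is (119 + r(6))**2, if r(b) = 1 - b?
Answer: 12996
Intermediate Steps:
(119 + r(6))**2 = (119 + (1 - 1*6))**2 = (119 + (1 - 6))**2 = (119 - 5)**2 = 114**2 = 12996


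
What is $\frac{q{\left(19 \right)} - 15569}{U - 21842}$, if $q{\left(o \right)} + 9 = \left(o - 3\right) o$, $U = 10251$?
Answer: $\frac{15274}{11591} \approx 1.3177$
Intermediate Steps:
$q{\left(o \right)} = -9 + o \left(-3 + o\right)$ ($q{\left(o \right)} = -9 + \left(o - 3\right) o = -9 + \left(-3 + o\right) o = -9 + o \left(-3 + o\right)$)
$\frac{q{\left(19 \right)} - 15569}{U - 21842} = \frac{\left(-9 + 19^{2} - 57\right) - 15569}{10251 - 21842} = \frac{\left(-9 + 361 - 57\right) - 15569}{-11591} = \left(295 - 15569\right) \left(- \frac{1}{11591}\right) = \left(-15274\right) \left(- \frac{1}{11591}\right) = \frac{15274}{11591}$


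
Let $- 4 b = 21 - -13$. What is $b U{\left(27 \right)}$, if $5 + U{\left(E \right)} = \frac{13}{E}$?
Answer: $\frac{1037}{27} \approx 38.407$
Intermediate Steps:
$U{\left(E \right)} = -5 + \frac{13}{E}$
$b = - \frac{17}{2}$ ($b = - \frac{21 - -13}{4} = - \frac{21 + 13}{4} = \left(- \frac{1}{4}\right) 34 = - \frac{17}{2} \approx -8.5$)
$b U{\left(27 \right)} = - \frac{17 \left(-5 + \frac{13}{27}\right)}{2} = \left(- \frac{17}{2}\right) \left(- \frac{122}{27}\right) = \frac{1037}{27}$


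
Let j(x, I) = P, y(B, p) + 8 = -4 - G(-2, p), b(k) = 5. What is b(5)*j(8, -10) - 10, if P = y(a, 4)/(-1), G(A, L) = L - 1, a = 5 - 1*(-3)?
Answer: 65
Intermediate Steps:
a = 8 (a = 5 + 3 = 8)
G(A, L) = -1 + L
y(B, p) = -11 - p (y(B, p) = -8 + (-4 - (-1 + p)) = -8 + (-4 + (1 - p)) = -8 + (-3 - p) = -11 - p)
P = 15 (P = (-11 - 1*4)/(-1) = (-11 - 4)*(-1) = -15*(-1) = 15)
j(x, I) = 15
b(5)*j(8, -10) - 10 = 5*15 - 10 = 75 - 10 = 65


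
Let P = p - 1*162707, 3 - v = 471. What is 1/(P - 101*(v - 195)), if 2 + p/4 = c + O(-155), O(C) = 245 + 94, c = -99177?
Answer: -1/491104 ≈ -2.0362e-6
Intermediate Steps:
O(C) = 339
v = -468 (v = 3 - 1*471 = 3 - 471 = -468)
p = -395360 (p = -8 + 4*(-99177 + 339) = -8 + 4*(-98838) = -8 - 395352 = -395360)
P = -558067 (P = -395360 - 1*162707 = -395360 - 162707 = -558067)
1/(P - 101*(v - 195)) = 1/(-558067 - 101*(-468 - 195)) = 1/(-558067 - 101*(-663)) = 1/(-558067 + 66963) = 1/(-491104) = -1/491104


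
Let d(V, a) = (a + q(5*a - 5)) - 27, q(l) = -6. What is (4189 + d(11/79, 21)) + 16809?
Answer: 20986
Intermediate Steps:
d(V, a) = -33 + a (d(V, a) = (a - 6) - 27 = (-6 + a) - 27 = -33 + a)
(4189 + d(11/79, 21)) + 16809 = (4189 + (-33 + 21)) + 16809 = (4189 - 12) + 16809 = 4177 + 16809 = 20986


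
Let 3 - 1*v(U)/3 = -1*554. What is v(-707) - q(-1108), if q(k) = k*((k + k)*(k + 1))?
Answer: 2718049767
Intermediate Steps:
q(k) = 2*k²*(1 + k) (q(k) = k*((2*k)*(1 + k)) = k*(2*k*(1 + k)) = 2*k²*(1 + k))
v(U) = 1671 (v(U) = 9 - (-3)*554 = 9 - 3*(-554) = 9 + 1662 = 1671)
v(-707) - q(-1108) = 1671 - 2*(-1108)²*(1 - 1108) = 1671 - 2*1227664*(-1107) = 1671 - 1*(-2718048096) = 1671 + 2718048096 = 2718049767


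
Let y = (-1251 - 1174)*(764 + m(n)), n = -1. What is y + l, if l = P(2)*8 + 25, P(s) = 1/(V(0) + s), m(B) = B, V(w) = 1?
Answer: -5550742/3 ≈ -1.8502e+6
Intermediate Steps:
P(s) = 1/(1 + s)
y = -1850275 (y = (-1251 - 1174)*(764 - 1) = -2425*763 = -1850275)
l = 83/3 (l = 8/(1 + 2) + 25 = 8/3 + 25 = 83/3 ≈ 27.667)
y + l = -1850275 + 83/3 = -5550742/3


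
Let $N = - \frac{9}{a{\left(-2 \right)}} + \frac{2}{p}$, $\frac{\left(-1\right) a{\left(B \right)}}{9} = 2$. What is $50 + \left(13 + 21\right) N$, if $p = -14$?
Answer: $\frac{435}{7} \approx 62.143$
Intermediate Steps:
$a{\left(B \right)} = -18$ ($a{\left(B \right)} = \left(-9\right) 2 = -18$)
$N = \frac{5}{14}$ ($N = - \frac{9}{-18} + \frac{2}{-14} = \left(-9\right) \left(- \frac{1}{18}\right) + 2 \left(- \frac{1}{14}\right) = \frac{1}{2} - \frac{1}{7} = \frac{5}{14} \approx 0.35714$)
$50 + \left(13 + 21\right) N = 50 + \left(13 + 21\right) \frac{5}{14} = 50 + 34 \cdot \frac{5}{14} = 50 + \frac{85}{7} = \frac{435}{7}$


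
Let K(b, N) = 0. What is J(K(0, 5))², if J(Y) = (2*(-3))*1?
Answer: 36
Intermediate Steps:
J(Y) = -6 (J(Y) = -6*1 = -6)
J(K(0, 5))² = (-6)² = 36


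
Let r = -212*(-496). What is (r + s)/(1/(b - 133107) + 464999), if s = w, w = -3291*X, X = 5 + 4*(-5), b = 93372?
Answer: 6139732995/18476735264 ≈ 0.33230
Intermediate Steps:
X = -15 (X = 5 - 20 = -15)
w = 49365 (w = -3291*(-15) = 49365)
s = 49365
r = 105152
(r + s)/(1/(b - 133107) + 464999) = (105152 + 49365)/(1/(93372 - 133107) + 464999) = 154517/(1/(-39735) + 464999) = 154517/(-1/39735 + 464999) = 154517/(18476735264/39735) = 154517*(39735/18476735264) = 6139732995/18476735264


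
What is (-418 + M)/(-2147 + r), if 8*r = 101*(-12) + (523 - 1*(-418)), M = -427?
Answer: 6760/17447 ≈ 0.38746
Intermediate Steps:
r = -271/8 (r = (101*(-12) + (523 - 1*(-418)))/8 = (-1212 + (523 + 418))/8 = (-1212 + 941)/8 = (⅛)*(-271) = -271/8 ≈ -33.875)
(-418 + M)/(-2147 + r) = (-418 - 427)/(-2147 - 271/8) = -845/(-17447/8) = -845*(-8/17447) = 6760/17447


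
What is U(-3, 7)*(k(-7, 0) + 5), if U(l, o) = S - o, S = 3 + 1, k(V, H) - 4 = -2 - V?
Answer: -42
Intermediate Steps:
k(V, H) = 2 - V (k(V, H) = 4 + (-2 - V) = 2 - V)
S = 4
U(l, o) = 4 - o
U(-3, 7)*(k(-7, 0) + 5) = (4 - 1*7)*((2 - 1*(-7)) + 5) = (4 - 7)*((2 + 7) + 5) = -3*(9 + 5) = -3*14 = -42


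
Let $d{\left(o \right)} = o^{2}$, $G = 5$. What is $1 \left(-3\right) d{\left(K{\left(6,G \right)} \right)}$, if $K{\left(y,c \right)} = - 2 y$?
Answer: $-432$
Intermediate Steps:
$1 \left(-3\right) d{\left(K{\left(6,G \right)} \right)} = 1 \left(-3\right) \left(\left(-2\right) 6\right)^{2} = - 3 \left(-12\right)^{2} = \left(-3\right) 144 = -432$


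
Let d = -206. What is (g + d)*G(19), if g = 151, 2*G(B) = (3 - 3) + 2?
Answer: -55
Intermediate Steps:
G(B) = 1 (G(B) = ((3 - 3) + 2)/2 = (0 + 2)/2 = (1/2)*2 = 1)
(g + d)*G(19) = (151 - 206)*1 = -55*1 = -55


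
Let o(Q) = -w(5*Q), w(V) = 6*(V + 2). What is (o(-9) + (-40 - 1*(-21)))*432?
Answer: 103248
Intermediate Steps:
w(V) = 12 + 6*V (w(V) = 6*(2 + V) = 12 + 6*V)
o(Q) = -12 - 30*Q (o(Q) = -(12 + 6*(5*Q)) = -(12 + 30*Q) = -12 - 30*Q)
(o(-9) + (-40 - 1*(-21)))*432 = ((-12 - 30*(-9)) + (-40 - 1*(-21)))*432 = ((-12 + 270) + (-40 + 21))*432 = (258 - 19)*432 = 239*432 = 103248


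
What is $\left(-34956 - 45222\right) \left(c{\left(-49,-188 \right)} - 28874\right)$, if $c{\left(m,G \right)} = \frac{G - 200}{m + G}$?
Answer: $\frac{182879336500}{79} \approx 2.3149 \cdot 10^{9}$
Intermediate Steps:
$c{\left(m,G \right)} = \frac{-200 + G}{G + m}$
$\left(-34956 - 45222\right) \left(c{\left(-49,-188 \right)} - 28874\right) = \left(-34956 - 45222\right) \left(\frac{-200 - 188}{-188 - 49} - 28874\right) = - 80178 \left(\frac{1}{-237} \left(-388\right) - 28874\right) = - 80178 \left(\left(- \frac{1}{237}\right) \left(-388\right) - 28874\right) = - 80178 \left(\frac{388}{237} - 28874\right) = \left(-80178\right) \left(- \frac{6842750}{237}\right) = \frac{182879336500}{79}$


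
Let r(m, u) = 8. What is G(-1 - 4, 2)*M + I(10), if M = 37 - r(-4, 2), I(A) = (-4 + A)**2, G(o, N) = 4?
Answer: 152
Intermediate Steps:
M = 29 (M = 37 - 1*8 = 37 - 8 = 29)
G(-1 - 4, 2)*M + I(10) = 4*29 + (-4 + 10)**2 = 116 + 6**2 = 116 + 36 = 152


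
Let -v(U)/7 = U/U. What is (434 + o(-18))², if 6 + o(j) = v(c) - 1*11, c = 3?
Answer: 168100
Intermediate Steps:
v(U) = -7 (v(U) = -7*U/U = -7*1 = -7)
o(j) = -24 (o(j) = -6 + (-7 - 1*11) = -6 + (-7 - 11) = -6 - 18 = -24)
(434 + o(-18))² = (434 - 24)² = 410² = 168100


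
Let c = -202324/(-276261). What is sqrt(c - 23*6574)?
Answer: I*sqrt(11539701932344878)/276261 ≈ 388.85*I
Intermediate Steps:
c = 202324/276261 (c = -202324*(-1/276261) = 202324/276261 ≈ 0.73237)
sqrt(c - 23*6574) = sqrt(202324/276261 - 23*6574) = sqrt(202324/276261 - 151202) = sqrt(-41771013398/276261) = I*sqrt(11539701932344878)/276261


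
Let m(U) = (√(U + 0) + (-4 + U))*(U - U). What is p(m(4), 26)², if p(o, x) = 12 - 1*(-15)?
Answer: 729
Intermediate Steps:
m(U) = 0 (m(U) = (√U + (-4 + U))*0 = (-4 + U + √U)*0 = 0)
p(o, x) = 27 (p(o, x) = 12 + 15 = 27)
p(m(4), 26)² = 27² = 729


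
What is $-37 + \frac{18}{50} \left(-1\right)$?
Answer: $- \frac{934}{25} \approx -37.36$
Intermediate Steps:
$-37 + \frac{18}{50} \left(-1\right) = -37 + 18 \cdot \frac{1}{50} \left(-1\right) = -37 + \frac{9}{25} \left(-1\right) = -37 - \frac{9}{25} = - \frac{934}{25}$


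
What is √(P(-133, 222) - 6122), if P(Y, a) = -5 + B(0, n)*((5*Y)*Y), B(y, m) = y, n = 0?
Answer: I*√6127 ≈ 78.275*I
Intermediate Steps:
P(Y, a) = -5 (P(Y, a) = -5 + 0*((5*Y)*Y) = -5 + 0*(5*Y²) = -5 + 0 = -5)
√(P(-133, 222) - 6122) = √(-5 - 6122) = √(-6127) = I*√6127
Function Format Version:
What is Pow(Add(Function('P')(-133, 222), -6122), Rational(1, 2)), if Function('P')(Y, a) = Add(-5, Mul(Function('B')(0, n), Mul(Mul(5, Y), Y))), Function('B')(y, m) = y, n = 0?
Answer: Mul(I, Pow(6127, Rational(1, 2))) ≈ Mul(78.275, I)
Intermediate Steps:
Function('P')(Y, a) = -5 (Function('P')(Y, a) = Add(-5, Mul(0, Mul(Mul(5, Y), Y))) = Add(-5, Mul(0, Mul(5, Pow(Y, 2)))) = Add(-5, 0) = -5)
Pow(Add(Function('P')(-133, 222), -6122), Rational(1, 2)) = Pow(Add(-5, -6122), Rational(1, 2)) = Pow(-6127, Rational(1, 2)) = Mul(I, Pow(6127, Rational(1, 2)))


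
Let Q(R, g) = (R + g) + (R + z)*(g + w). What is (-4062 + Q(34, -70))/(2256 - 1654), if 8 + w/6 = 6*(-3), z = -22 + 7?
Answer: -4196/301 ≈ -13.940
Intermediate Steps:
z = -15
w = -156 (w = -48 + 6*(6*(-3)) = -48 + 6*(-18) = -48 - 108 = -156)
Q(R, g) = R + g + (-156 + g)*(-15 + R) (Q(R, g) = (R + g) + (R - 15)*(g - 156) = (R + g) + (-15 + R)*(-156 + g) = (R + g) + (-156 + g)*(-15 + R) = R + g + (-156 + g)*(-15 + R))
(-4062 + Q(34, -70))/(2256 - 1654) = (-4062 + (2340 - 155*34 - 14*(-70) + 34*(-70)))/(2256 - 1654) = (-4062 + (2340 - 5270 + 980 - 2380))/602 = (-4062 - 4330)*(1/602) = -8392*1/602 = -4196/301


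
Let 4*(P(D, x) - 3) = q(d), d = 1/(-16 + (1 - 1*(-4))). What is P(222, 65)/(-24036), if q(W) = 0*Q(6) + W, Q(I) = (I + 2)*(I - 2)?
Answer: -131/1057584 ≈ -0.00012387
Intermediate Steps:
Q(I) = (-2 + I)*(2 + I) (Q(I) = (2 + I)*(-2 + I) = (-2 + I)*(2 + I))
d = -1/11 (d = 1/(-16 + (1 + 4)) = 1/(-16 + 5) = 1/(-11) = -1/11 ≈ -0.090909)
q(W) = W (q(W) = 0*(-4 + 6²) + W = 0*(-4 + 36) + W = 0*32 + W = 0 + W = W)
P(D, x) = 131/44 (P(D, x) = 3 + (¼)*(-1/11) = 3 - 1/44 = 131/44)
P(222, 65)/(-24036) = (131/44)/(-24036) = (131/44)*(-1/24036) = -131/1057584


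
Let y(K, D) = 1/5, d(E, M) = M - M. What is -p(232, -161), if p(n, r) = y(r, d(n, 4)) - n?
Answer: 1159/5 ≈ 231.80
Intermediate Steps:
d(E, M) = 0
y(K, D) = 1/5
p(n, r) = 1/5 - n
-p(232, -161) = -(1/5 - 1*232) = -(1/5 - 232) = -1*(-1159/5) = 1159/5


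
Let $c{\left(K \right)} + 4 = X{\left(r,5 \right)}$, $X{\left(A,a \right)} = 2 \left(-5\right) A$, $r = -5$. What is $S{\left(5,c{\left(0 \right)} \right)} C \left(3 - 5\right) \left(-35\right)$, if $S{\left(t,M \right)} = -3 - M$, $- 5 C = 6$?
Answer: $4116$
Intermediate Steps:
$C = - \frac{6}{5}$ ($C = \left(- \frac{1}{5}\right) 6 = - \frac{6}{5} \approx -1.2$)
$X{\left(A,a \right)} = - 10 A$
$c{\left(K \right)} = 46$ ($c{\left(K \right)} = -4 - -50 = -4 + 50 = 46$)
$S{\left(5,c{\left(0 \right)} \right)} C \left(3 - 5\right) \left(-35\right) = \left(-3 - 46\right) \left(- \frac{6 \left(3 - 5\right)}{5}\right) \left(-35\right) = \left(-3 - 46\right) \left(\left(- \frac{6}{5}\right) \left(-2\right)\right) \left(-35\right) = \left(-49\right) \frac{12}{5} \left(-35\right) = \left(- \frac{588}{5}\right) \left(-35\right) = 4116$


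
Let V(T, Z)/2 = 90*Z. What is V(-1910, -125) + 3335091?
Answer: 3312591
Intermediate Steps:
V(T, Z) = 180*Z (V(T, Z) = 2*(90*Z) = 180*Z)
V(-1910, -125) + 3335091 = 180*(-125) + 3335091 = -22500 + 3335091 = 3312591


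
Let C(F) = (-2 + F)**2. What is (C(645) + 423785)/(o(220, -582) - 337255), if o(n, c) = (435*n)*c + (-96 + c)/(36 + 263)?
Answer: -250332966/16754362523 ≈ -0.014941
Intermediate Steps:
o(n, c) = -96/299 + c/299 + 435*c*n (o(n, c) = 435*c*n + (-96 + c)/299 = 435*c*n + (-96 + c)*(1/299) = 435*c*n + (-96/299 + c/299) = -96/299 + c/299 + 435*c*n)
(C(645) + 423785)/(o(220, -582) - 337255) = ((-2 + 645)**2 + 423785)/((-96/299 + (1/299)*(-582) + 435*(-582)*220) - 337255) = (643**2 + 423785)/((-96/299 - 582/299 - 55697400) - 337255) = (413449 + 423785)/(-16653523278/299 - 337255) = 837234/(-16754362523/299) = 837234*(-299/16754362523) = -250332966/16754362523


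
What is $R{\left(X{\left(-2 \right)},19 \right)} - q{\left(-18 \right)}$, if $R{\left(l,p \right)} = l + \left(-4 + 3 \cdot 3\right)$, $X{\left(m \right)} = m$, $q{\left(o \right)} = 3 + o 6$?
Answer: $108$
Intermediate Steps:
$q{\left(o \right)} = 3 + 6 o$
$R{\left(l,p \right)} = 5 + l$ ($R{\left(l,p \right)} = l + \left(-4 + 9\right) = l + 5 = 5 + l$)
$R{\left(X{\left(-2 \right)},19 \right)} - q{\left(-18 \right)} = \left(5 - 2\right) - \left(3 + 6 \left(-18\right)\right) = 3 - \left(3 - 108\right) = 3 - -105 = 3 + 105 = 108$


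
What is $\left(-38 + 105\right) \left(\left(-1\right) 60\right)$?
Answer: $-4020$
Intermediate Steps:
$\left(-38 + 105\right) \left(\left(-1\right) 60\right) = 67 \left(-60\right) = -4020$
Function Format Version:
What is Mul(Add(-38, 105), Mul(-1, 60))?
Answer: -4020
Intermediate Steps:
Mul(Add(-38, 105), Mul(-1, 60)) = Mul(67, -60) = -4020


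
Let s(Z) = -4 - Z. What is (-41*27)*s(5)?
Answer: 9963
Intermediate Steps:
(-41*27)*s(5) = (-41*27)*(-4 - 1*5) = -1107*(-4 - 5) = -1107*(-9) = 9963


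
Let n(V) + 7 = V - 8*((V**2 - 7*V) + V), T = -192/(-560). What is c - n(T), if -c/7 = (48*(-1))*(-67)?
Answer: -27588053/1225 ≈ -22521.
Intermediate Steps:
T = 12/35 (T = -192*(-1/560) = 12/35 ≈ 0.34286)
n(V) = -7 - 8*V**2 + 49*V (n(V) = -7 + (V - 8*((V**2 - 7*V) + V)) = -7 + (V - 8*(V**2 - 6*V)) = -7 + (V + (-8*V**2 + 48*V)) = -7 + (-8*V**2 + 49*V) = -7 - 8*V**2 + 49*V)
c = -22512 (c = -7*48*(-1)*(-67) = -(-336)*(-67) = -7*3216 = -22512)
c - n(T) = -22512 - (-7 - 8*(12/35)**2 + 49*(12/35)) = -22512 - (-7 - 8*144/1225 + 84/5) = -22512 - (-7 - 1152/1225 + 84/5) = -22512 - 1*10853/1225 = -22512 - 10853/1225 = -27588053/1225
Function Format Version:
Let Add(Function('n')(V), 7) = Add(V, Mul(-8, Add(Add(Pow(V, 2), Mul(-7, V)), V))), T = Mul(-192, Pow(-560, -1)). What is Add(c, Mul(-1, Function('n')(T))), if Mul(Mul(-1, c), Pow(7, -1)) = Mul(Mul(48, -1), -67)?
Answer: Rational(-27588053, 1225) ≈ -22521.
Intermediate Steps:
T = Rational(12, 35) (T = Mul(-192, Rational(-1, 560)) = Rational(12, 35) ≈ 0.34286)
Function('n')(V) = Add(-7, Mul(-8, Pow(V, 2)), Mul(49, V)) (Function('n')(V) = Add(-7, Add(V, Mul(-8, Add(Add(Pow(V, 2), Mul(-7, V)), V)))) = Add(-7, Add(V, Mul(-8, Add(Pow(V, 2), Mul(-6, V))))) = Add(-7, Add(V, Add(Mul(-8, Pow(V, 2)), Mul(48, V)))) = Add(-7, Add(Mul(-8, Pow(V, 2)), Mul(49, V))) = Add(-7, Mul(-8, Pow(V, 2)), Mul(49, V)))
c = -22512 (c = Mul(-7, Mul(Mul(48, -1), -67)) = Mul(-7, Mul(-48, -67)) = Mul(-7, 3216) = -22512)
Add(c, Mul(-1, Function('n')(T))) = Add(-22512, Mul(-1, Add(-7, Mul(-8, Pow(Rational(12, 35), 2)), Mul(49, Rational(12, 35))))) = Add(-22512, Mul(-1, Add(-7, Mul(-8, Rational(144, 1225)), Rational(84, 5)))) = Add(-22512, Mul(-1, Add(-7, Rational(-1152, 1225), Rational(84, 5)))) = Add(-22512, Mul(-1, Rational(10853, 1225))) = Add(-22512, Rational(-10853, 1225)) = Rational(-27588053, 1225)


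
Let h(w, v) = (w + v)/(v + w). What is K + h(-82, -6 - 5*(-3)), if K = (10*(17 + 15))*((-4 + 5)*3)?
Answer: 961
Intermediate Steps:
h(w, v) = 1 (h(w, v) = (v + w)/(v + w) = 1)
K = 960 (K = (10*32)*(1*3) = 320*3 = 960)
K + h(-82, -6 - 5*(-3)) = 960 + 1 = 961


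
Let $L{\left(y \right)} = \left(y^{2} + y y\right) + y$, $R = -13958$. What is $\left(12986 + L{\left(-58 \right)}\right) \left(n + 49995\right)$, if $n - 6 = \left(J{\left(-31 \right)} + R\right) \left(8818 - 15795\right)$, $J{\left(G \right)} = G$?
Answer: $1919433048624$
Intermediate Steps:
$L{\left(y \right)} = y + 2 y^{2}$ ($L{\left(y \right)} = \left(y^{2} + y^{2}\right) + y = 2 y^{2} + y = y + 2 y^{2}$)
$n = 97601259$ ($n = 6 + \left(-31 - 13958\right) \left(8818 - 15795\right) = 6 - -97601253 = 6 + 97601253 = 97601259$)
$\left(12986 + L{\left(-58 \right)}\right) \left(n + 49995\right) = \left(12986 - 58 \left(1 + 2 \left(-58\right)\right)\right) \left(97601259 + 49995\right) = \left(12986 - 58 \left(1 - 116\right)\right) 97651254 = \left(12986 - -6670\right) 97651254 = \left(12986 + 6670\right) 97651254 = 19656 \cdot 97651254 = 1919433048624$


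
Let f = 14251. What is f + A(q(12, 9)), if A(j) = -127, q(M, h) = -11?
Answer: 14124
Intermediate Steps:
f + A(q(12, 9)) = 14251 - 127 = 14124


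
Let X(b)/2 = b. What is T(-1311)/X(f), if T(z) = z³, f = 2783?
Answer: -97967097/242 ≈ -4.0482e+5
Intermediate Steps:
X(b) = 2*b
T(-1311)/X(f) = (-1311)³/((2*2783)) = -2253243231/5566 = -2253243231*1/5566 = -97967097/242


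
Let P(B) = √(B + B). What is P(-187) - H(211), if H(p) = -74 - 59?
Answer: 133 + I*√374 ≈ 133.0 + 19.339*I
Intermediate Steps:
P(B) = √2*√B (P(B) = √(2*B) = √2*√B)
H(p) = -133
P(-187) - H(211) = √2*√(-187) - 1*(-133) = √2*(I*√187) + 133 = I*√374 + 133 = 133 + I*√374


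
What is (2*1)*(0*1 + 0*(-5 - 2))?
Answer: 0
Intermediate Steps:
(2*1)*(0*1 + 0*(-5 - 2)) = 2*(0 + 0*(-7)) = 2*(0 + 0) = 2*0 = 0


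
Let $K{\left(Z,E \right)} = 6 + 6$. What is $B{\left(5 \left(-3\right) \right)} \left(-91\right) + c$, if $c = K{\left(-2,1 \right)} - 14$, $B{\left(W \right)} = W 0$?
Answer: $-2$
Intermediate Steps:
$B{\left(W \right)} = 0$
$K{\left(Z,E \right)} = 12$
$c = -2$ ($c = 12 - 14 = -2$)
$B{\left(5 \left(-3\right) \right)} \left(-91\right) + c = 0 \left(-91\right) - 2 = 0 - 2 = -2$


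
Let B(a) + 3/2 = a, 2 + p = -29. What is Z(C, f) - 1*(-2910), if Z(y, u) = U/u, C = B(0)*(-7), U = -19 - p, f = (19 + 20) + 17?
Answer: 40743/14 ≈ 2910.2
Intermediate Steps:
p = -31 (p = -2 - 29 = -31)
B(a) = -3/2 + a
f = 56 (f = 39 + 17 = 56)
U = 12 (U = -19 - 1*(-31) = -19 + 31 = 12)
C = 21/2 (C = (-3/2 + 0)*(-7) = -3/2*(-7) = 21/2 ≈ 10.500)
Z(y, u) = 12/u
Z(C, f) - 1*(-2910) = 12/56 - 1*(-2910) = 12*(1/56) + 2910 = 3/14 + 2910 = 40743/14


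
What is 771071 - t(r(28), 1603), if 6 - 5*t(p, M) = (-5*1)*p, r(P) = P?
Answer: 3855209/5 ≈ 7.7104e+5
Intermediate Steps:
t(p, M) = 6/5 + p (t(p, M) = 6/5 - (-5*1)*p/5 = 6/5 - (-1)*p = 6/5 + p)
771071 - t(r(28), 1603) = 771071 - (6/5 + 28) = 771071 - 1*146/5 = 771071 - 146/5 = 3855209/5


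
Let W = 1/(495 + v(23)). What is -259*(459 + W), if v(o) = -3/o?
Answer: -193301357/1626 ≈ -1.1888e+5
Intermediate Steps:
W = 23/11382 (W = 1/(495 - 3/23) = 1/(11382/23) = 23/11382 ≈ 0.0020207)
-259*(459 + W) = -259*(459 + 23/11382) = -259*5224361/11382 = -193301357/1626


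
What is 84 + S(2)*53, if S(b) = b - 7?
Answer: -181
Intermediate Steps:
S(b) = -7 + b
84 + S(2)*53 = 84 + (-7 + 2)*53 = 84 - 5*53 = 84 - 265 = -181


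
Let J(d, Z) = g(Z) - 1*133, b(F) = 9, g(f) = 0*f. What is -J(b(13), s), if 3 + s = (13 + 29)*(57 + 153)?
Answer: 133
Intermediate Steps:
s = 8817 (s = -3 + (13 + 29)*(57 + 153) = -3 + 42*210 = -3 + 8820 = 8817)
g(f) = 0
J(d, Z) = -133 (J(d, Z) = 0 - 1*133 = 0 - 133 = -133)
-J(b(13), s) = -1*(-133) = 133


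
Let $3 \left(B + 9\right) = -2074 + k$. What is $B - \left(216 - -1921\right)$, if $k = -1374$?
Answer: $- \frac{9886}{3} \approx -3295.3$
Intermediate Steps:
$B = - \frac{3475}{3}$ ($B = -9 + \frac{-2074 - 1374}{3} = -9 + \frac{1}{3} \left(-3448\right) = -9 - \frac{3448}{3} = - \frac{3475}{3} \approx -1158.3$)
$B - \left(216 - -1921\right) = - \frac{3475}{3} - \left(216 - -1921\right) = - \frac{3475}{3} - \left(216 + 1921\right) = - \frac{3475}{3} - 2137 = - \frac{9886}{3}$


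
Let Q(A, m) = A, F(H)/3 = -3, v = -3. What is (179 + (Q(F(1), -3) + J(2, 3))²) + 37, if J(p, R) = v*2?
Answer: 441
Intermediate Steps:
F(H) = -9 (F(H) = 3*(-3) = -9)
J(p, R) = -6 (J(p, R) = -3*2 = -6)
(179 + (Q(F(1), -3) + J(2, 3))²) + 37 = (179 + (-9 - 6)²) + 37 = (179 + (-15)²) + 37 = (179 + 225) + 37 = 404 + 37 = 441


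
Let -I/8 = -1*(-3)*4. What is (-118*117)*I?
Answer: 1325376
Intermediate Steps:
I = -96 (I = -8*(-1*(-3))*4 = -24*4 = -8*12 = -96)
(-118*117)*I = -118*117*(-96) = -13806*(-96) = 1325376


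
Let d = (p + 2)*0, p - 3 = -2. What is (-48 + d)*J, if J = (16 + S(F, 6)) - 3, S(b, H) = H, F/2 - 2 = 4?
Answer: -912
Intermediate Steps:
F = 12 (F = 4 + 2*4 = 4 + 8 = 12)
p = 1 (p = 3 - 2 = 1)
d = 0 (d = (1 + 2)*0 = 3*0 = 0)
J = 19 (J = (16 + 6) - 3 = 22 - 3 = 19)
(-48 + d)*J = (-48 + 0)*19 = -48*19 = -912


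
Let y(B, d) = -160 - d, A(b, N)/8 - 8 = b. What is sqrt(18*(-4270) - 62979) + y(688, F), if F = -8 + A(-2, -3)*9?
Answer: -584 + I*sqrt(139839) ≈ -584.0 + 373.95*I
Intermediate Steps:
A(b, N) = 64 + 8*b
F = 424 (F = -8 + (64 + 8*(-2))*9 = -8 + (64 - 16)*9 = -8 + 48*9 = -8 + 432 = 424)
sqrt(18*(-4270) - 62979) + y(688, F) = sqrt(18*(-4270) - 62979) + (-160 - 1*424) = sqrt(-76860 - 62979) + (-160 - 424) = sqrt(-139839) - 584 = I*sqrt(139839) - 584 = -584 + I*sqrt(139839)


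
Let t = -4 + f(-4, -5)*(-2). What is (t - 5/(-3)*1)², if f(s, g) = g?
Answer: 529/9 ≈ 58.778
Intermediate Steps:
t = 6 (t = -4 - 5*(-2) = -4 + 10 = 6)
(t - 5/(-3)*1)² = (6 - 5/(-3)*1)² = (6 - 5*(-⅓)*1)² = (6 + (5/3)*1)² = (6 + 5/3)² = (23/3)² = 529/9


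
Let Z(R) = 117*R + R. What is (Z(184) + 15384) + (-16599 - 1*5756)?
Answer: 14741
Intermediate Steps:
Z(R) = 118*R
(Z(184) + 15384) + (-16599 - 1*5756) = (118*184 + 15384) + (-16599 - 1*5756) = (21712 + 15384) + (-16599 - 5756) = 37096 - 22355 = 14741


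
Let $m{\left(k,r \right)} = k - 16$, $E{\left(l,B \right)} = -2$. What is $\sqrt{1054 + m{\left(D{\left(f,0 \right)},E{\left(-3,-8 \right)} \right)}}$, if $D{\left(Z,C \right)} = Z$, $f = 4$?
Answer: $\sqrt{1042} \approx 32.28$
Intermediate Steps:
$m{\left(k,r \right)} = -16 + k$ ($m{\left(k,r \right)} = k - 16 = -16 + k$)
$\sqrt{1054 + m{\left(D{\left(f,0 \right)},E{\left(-3,-8 \right)} \right)}} = \sqrt{1054 + \left(-16 + 4\right)} = \sqrt{1054 - 12} = \sqrt{1042}$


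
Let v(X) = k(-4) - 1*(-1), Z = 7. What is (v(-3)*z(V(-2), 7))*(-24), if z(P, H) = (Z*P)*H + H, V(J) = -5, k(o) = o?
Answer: -17136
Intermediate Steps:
z(P, H) = H + 7*H*P (z(P, H) = (7*P)*H + H = 7*H*P + H = H + 7*H*P)
v(X) = -3 (v(X) = -4 - 1*(-1) = -4 + 1 = -3)
(v(-3)*z(V(-2), 7))*(-24) = -21*(1 + 7*(-5))*(-24) = -21*(1 - 35)*(-24) = -21*(-34)*(-24) = -3*(-238)*(-24) = 714*(-24) = -17136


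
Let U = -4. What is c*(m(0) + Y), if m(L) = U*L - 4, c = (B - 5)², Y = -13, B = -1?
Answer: -612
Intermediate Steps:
c = 36 (c = (-1 - 5)² = (-6)² = 36)
m(L) = -4 - 4*L (m(L) = -4*L - 4 = -4 - 4*L)
c*(m(0) + Y) = 36*((-4 - 4*0) - 13) = 36*((-4 + 0) - 13) = 36*(-4 - 13) = 36*(-17) = -612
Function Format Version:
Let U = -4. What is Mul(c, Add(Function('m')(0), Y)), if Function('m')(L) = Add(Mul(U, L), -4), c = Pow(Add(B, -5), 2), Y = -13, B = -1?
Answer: -612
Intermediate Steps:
c = 36 (c = Pow(Add(-1, -5), 2) = Pow(-6, 2) = 36)
Function('m')(L) = Add(-4, Mul(-4, L)) (Function('m')(L) = Add(Mul(-4, L), -4) = Add(-4, Mul(-4, L)))
Mul(c, Add(Function('m')(0), Y)) = Mul(36, Add(Add(-4, Mul(-4, 0)), -13)) = Mul(36, Add(Add(-4, 0), -13)) = Mul(36, Add(-4, -13)) = Mul(36, -17) = -612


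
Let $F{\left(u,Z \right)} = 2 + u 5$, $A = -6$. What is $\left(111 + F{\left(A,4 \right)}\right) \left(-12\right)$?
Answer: $-996$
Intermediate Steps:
$F{\left(u,Z \right)} = 2 + 5 u$
$\left(111 + F{\left(A,4 \right)}\right) \left(-12\right) = \left(111 + \left(2 + 5 \left(-6\right)\right)\right) \left(-12\right) = \left(111 + \left(2 - 30\right)\right) \left(-12\right) = \left(111 - 28\right) \left(-12\right) = 83 \left(-12\right) = -996$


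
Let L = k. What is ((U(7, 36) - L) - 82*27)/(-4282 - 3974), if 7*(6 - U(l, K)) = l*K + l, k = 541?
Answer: 1393/4128 ≈ 0.33745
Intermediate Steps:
L = 541
U(l, K) = 6 - l/7 - K*l/7 (U(l, K) = 6 - (l*K + l)/7 = 6 - (K*l + l)/7 = 6 - (l + K*l)/7 = 6 + (-l/7 - K*l/7) = 6 - l/7 - K*l/7)
((U(7, 36) - L) - 82*27)/(-4282 - 3974) = (((6 - ⅐*7 - ⅐*36*7) - 1*541) - 82*27)/(-4282 - 3974) = (((6 - 1 - 36) - 541) - 2214)/(-8256) = ((-31 - 541) - 2214)*(-1/8256) = (-572 - 2214)*(-1/8256) = -2786*(-1/8256) = 1393/4128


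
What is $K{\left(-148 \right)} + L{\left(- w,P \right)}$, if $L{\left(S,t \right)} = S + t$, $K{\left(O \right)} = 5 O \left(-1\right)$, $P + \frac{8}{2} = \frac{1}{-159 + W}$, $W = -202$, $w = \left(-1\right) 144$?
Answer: $\frac{317679}{361} \approx 880.0$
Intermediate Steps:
$w = -144$
$P = - \frac{1445}{361}$ ($P = -4 + \frac{1}{-159 - 202} = -4 + \frac{1}{-361} = -4 - \frac{1}{361} = - \frac{1445}{361} \approx -4.0028$)
$K{\left(O \right)} = - 5 O$
$K{\left(-148 \right)} + L{\left(- w,P \right)} = \left(-5\right) \left(-148\right) - - \frac{50539}{361} = 740 + \left(144 - \frac{1445}{361}\right) = 740 + \frac{50539}{361} = \frac{317679}{361}$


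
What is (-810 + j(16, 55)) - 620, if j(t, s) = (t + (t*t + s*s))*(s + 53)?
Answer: 354646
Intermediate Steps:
j(t, s) = (53 + s)*(t + s² + t²) (j(t, s) = (t + (t² + s²))*(53 + s) = (t + (s² + t²))*(53 + s) = (t + s² + t²)*(53 + s) = (53 + s)*(t + s² + t²))
(-810 + j(16, 55)) - 620 = (-810 + (55³ + 53*16 + 53*55² + 53*16² + 55*16 + 55*16²)) - 620 = (-810 + (166375 + 848 + 53*3025 + 53*256 + 880 + 55*256)) - 620 = (-810 + (166375 + 848 + 160325 + 13568 + 880 + 14080)) - 620 = (-810 + 356076) - 620 = 355266 - 620 = 354646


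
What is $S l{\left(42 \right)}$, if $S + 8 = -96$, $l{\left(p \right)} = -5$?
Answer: $520$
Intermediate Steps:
$S = -104$ ($S = -8 - 96 = -104$)
$S l{\left(42 \right)} = \left(-104\right) \left(-5\right) = 520$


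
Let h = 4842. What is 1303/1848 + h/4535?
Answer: 14857121/8380680 ≈ 1.7728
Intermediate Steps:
1303/1848 + h/4535 = 1303/1848 + 4842/4535 = 14857121/8380680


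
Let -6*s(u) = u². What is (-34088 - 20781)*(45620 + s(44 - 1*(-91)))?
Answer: -4672918385/2 ≈ -2.3365e+9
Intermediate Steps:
s(u) = -u²/6
(-34088 - 20781)*(45620 + s(44 - 1*(-91))) = (-34088 - 20781)*(45620 - (44 - 1*(-91))²/6) = -54869*(45620 - (44 + 91)²/6) = -54869*(45620 - ⅙*135²) = -54869*(45620 - ⅙*18225) = -54869*(45620 - 6075/2) = -54869*85165/2 = -4672918385/2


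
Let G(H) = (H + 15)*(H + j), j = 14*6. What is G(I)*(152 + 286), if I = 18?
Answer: 1474308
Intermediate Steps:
j = 84
G(H) = (15 + H)*(84 + H) (G(H) = (H + 15)*(H + 84) = (15 + H)*(84 + H))
G(I)*(152 + 286) = (1260 + 18² + 99*18)*(152 + 286) = (1260 + 324 + 1782)*438 = 3366*438 = 1474308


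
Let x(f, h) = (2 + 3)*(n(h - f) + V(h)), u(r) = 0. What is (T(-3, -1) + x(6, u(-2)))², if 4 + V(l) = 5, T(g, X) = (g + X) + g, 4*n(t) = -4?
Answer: 49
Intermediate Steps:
n(t) = -1 (n(t) = (¼)*(-4) = -1)
T(g, X) = X + 2*g (T(g, X) = (X + g) + g = X + 2*g)
V(l) = 1 (V(l) = -4 + 5 = 1)
x(f, h) = 0 (x(f, h) = (2 + 3)*(-1 + 1) = 5*0 = 0)
(T(-3, -1) + x(6, u(-2)))² = ((-1 + 2*(-3)) + 0)² = ((-1 - 6) + 0)² = (-7 + 0)² = (-7)² = 49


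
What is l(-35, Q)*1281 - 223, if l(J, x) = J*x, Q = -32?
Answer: 1434497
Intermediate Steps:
l(-35, Q)*1281 - 223 = -35*(-32)*1281 - 223 = 1120*1281 - 223 = 1434720 - 223 = 1434497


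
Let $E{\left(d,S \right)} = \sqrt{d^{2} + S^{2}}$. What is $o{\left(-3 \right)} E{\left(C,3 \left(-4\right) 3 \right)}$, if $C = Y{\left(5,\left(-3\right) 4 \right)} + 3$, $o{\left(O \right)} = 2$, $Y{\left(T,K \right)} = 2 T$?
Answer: $2 \sqrt{1465} \approx 76.551$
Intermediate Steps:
$C = 13$ ($C = 2 \cdot 5 + 3 = 10 + 3 = 13$)
$E{\left(d,S \right)} = \sqrt{S^{2} + d^{2}}$
$o{\left(-3 \right)} E{\left(C,3 \left(-4\right) 3 \right)} = 2 \sqrt{\left(3 \left(-4\right) 3\right)^{2} + 13^{2}} = 2 \sqrt{\left(\left(-12\right) 3\right)^{2} + 169} = 2 \sqrt{\left(-36\right)^{2} + 169} = 2 \sqrt{1296 + 169} = 2 \sqrt{1465}$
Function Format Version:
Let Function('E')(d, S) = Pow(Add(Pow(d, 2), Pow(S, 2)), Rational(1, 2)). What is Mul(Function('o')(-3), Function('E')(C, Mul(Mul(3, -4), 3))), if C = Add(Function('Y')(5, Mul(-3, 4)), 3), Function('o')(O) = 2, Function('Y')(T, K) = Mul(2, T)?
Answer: Mul(2, Pow(1465, Rational(1, 2))) ≈ 76.551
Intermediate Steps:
C = 13 (C = Add(Mul(2, 5), 3) = Add(10, 3) = 13)
Function('E')(d, S) = Pow(Add(Pow(S, 2), Pow(d, 2)), Rational(1, 2))
Mul(Function('o')(-3), Function('E')(C, Mul(Mul(3, -4), 3))) = Mul(2, Pow(Add(Pow(Mul(Mul(3, -4), 3), 2), Pow(13, 2)), Rational(1, 2))) = Mul(2, Pow(Add(Pow(Mul(-12, 3), 2), 169), Rational(1, 2))) = Mul(2, Pow(Add(Pow(-36, 2), 169), Rational(1, 2))) = Mul(2, Pow(Add(1296, 169), Rational(1, 2))) = Mul(2, Pow(1465, Rational(1, 2)))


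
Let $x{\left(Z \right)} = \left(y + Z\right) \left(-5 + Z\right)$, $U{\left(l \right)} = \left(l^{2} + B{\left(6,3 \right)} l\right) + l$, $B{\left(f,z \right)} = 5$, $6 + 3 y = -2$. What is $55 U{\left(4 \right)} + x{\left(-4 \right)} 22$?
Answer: $3520$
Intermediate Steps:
$y = - \frac{8}{3}$ ($y = -2 + \frac{1}{3} \left(-2\right) = -2 - \frac{2}{3} = - \frac{8}{3} \approx -2.6667$)
$U{\left(l \right)} = l^{2} + 6 l$ ($U{\left(l \right)} = \left(l^{2} + 5 l\right) + l = l^{2} + 6 l$)
$x{\left(Z \right)} = \left(-5 + Z\right) \left(- \frac{8}{3} + Z\right)$ ($x{\left(Z \right)} = \left(- \frac{8}{3} + Z\right) \left(-5 + Z\right) = \left(-5 + Z\right) \left(- \frac{8}{3} + Z\right)$)
$55 U{\left(4 \right)} + x{\left(-4 \right)} 22 = 55 \cdot 4 \left(6 + 4\right) + \left(\frac{40}{3} + \left(-4\right)^{2} - - \frac{92}{3}\right) 22 = 55 \cdot 4 \cdot 10 + \left(\frac{40}{3} + 16 + \frac{92}{3}\right) 22 = 55 \cdot 40 + 60 \cdot 22 = 2200 + 1320 = 3520$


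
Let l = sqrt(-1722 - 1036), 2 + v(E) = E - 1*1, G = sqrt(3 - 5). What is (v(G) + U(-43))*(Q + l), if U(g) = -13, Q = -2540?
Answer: (16 - I*sqrt(2))*(2540 - I*sqrt(2758)) ≈ 40566.0 - 4432.4*I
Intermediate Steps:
G = I*sqrt(2) (G = sqrt(-2) = I*sqrt(2) ≈ 1.4142*I)
v(E) = -3 + E (v(E) = -2 + (E - 1*1) = -2 + (E - 1) = -2 + (-1 + E) = -3 + E)
l = I*sqrt(2758) (l = sqrt(-2758) = I*sqrt(2758) ≈ 52.517*I)
(v(G) + U(-43))*(Q + l) = ((-3 + I*sqrt(2)) - 13)*(-2540 + I*sqrt(2758)) = (-16 + I*sqrt(2))*(-2540 + I*sqrt(2758)) = (-2540 + I*sqrt(2758))*(-16 + I*sqrt(2))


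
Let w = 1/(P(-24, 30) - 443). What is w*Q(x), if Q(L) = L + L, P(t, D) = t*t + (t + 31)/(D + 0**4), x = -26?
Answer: -1560/3997 ≈ -0.39029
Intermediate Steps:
P(t, D) = t**2 + (31 + t)/D (P(t, D) = t**2 + (31 + t)/(D + 0) = t**2 + (31 + t)/D)
Q(L) = 2*L
w = 30/3997 (w = 1/((31 - 24 + 30*(-24)**2)/30 - 443) = 1/((31 - 24 + 30*576)/30 - 443) = 1/((31 - 24 + 17280)/30 - 443) = 1/((1/30)*17287 - 443) = 1/(17287/30 - 443) = 1/(3997/30) = 30/3997 ≈ 0.0075056)
w*Q(x) = 30*(2*(-26))/3997 = (30/3997)*(-52) = -1560/3997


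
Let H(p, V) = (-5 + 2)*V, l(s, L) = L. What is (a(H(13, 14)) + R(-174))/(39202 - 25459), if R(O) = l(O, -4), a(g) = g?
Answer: -46/13743 ≈ -0.0033472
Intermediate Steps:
H(p, V) = -3*V
R(O) = -4
(a(H(13, 14)) + R(-174))/(39202 - 25459) = (-3*14 - 4)/(39202 - 25459) = (-42 - 4)/13743 = -46*1/13743 = -46/13743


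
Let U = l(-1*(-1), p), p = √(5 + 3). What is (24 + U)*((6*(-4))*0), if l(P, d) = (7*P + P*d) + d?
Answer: 0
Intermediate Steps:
p = 2*√2 (p = √8 = 2*√2 ≈ 2.8284)
l(P, d) = d + 7*P + P*d
U = 7 + 4*√2 (U = 2*√2 + 7*(-1*(-1)) + (-1*(-1))*(2*√2) = 2*√2 + 7*1 + 1*(2*√2) = 2*√2 + 7 + 2*√2 = 7 + 4*√2 ≈ 12.657)
(24 + U)*((6*(-4))*0) = (24 + (7 + 4*√2))*((6*(-4))*0) = (31 + 4*√2)*(-24*0) = (31 + 4*√2)*0 = 0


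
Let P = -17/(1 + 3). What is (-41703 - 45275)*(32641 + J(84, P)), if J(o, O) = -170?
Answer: -2824262638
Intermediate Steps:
P = -17/4 ≈ -4.2500
(-41703 - 45275)*(32641 + J(84, P)) = (-41703 - 45275)*(32641 - 170) = -86978*32471 = -2824262638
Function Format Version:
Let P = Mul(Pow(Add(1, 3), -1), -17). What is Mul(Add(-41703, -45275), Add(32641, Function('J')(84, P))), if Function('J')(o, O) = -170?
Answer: -2824262638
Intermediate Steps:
P = Rational(-17, 4) (P = Mul(Pow(4, -1), -17) = Mul(Rational(1, 4), -17) = Rational(-17, 4) ≈ -4.2500)
Mul(Add(-41703, -45275), Add(32641, Function('J')(84, P))) = Mul(Add(-41703, -45275), Add(32641, -170)) = Mul(-86978, 32471) = -2824262638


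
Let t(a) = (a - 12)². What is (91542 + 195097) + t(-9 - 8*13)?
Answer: 302264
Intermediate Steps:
t(a) = (-12 + a)²
(91542 + 195097) + t(-9 - 8*13) = (91542 + 195097) + (-12 + (-9 - 8*13))² = 286639 + (-12 + (-9 - 104))² = 286639 + (-12 - 113)² = 286639 + (-125)² = 286639 + 15625 = 302264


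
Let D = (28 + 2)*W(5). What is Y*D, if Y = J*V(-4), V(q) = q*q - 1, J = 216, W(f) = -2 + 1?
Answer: -97200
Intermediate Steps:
W(f) = -1
V(q) = -1 + q**2 (V(q) = q**2 - 1 = -1 + q**2)
D = -30 (D = (28 + 2)*(-1) = 30*(-1) = -30)
Y = 3240 (Y = 216*(-1 + (-4)**2) = 216*(-1 + 16) = 216*15 = 3240)
Y*D = 3240*(-30) = -97200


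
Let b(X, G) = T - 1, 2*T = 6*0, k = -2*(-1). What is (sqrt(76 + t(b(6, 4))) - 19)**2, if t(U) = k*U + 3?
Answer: (19 - sqrt(77))**2 ≈ 104.55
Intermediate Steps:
k = 2
T = 0 (T = (6*0)/2 = (1/2)*0 = 0)
b(X, G) = -1 (b(X, G) = 0 - 1 = -1)
t(U) = 3 + 2*U (t(U) = 2*U + 3 = 3 + 2*U)
(sqrt(76 + t(b(6, 4))) - 19)**2 = (sqrt(76 + (3 + 2*(-1))) - 19)**2 = (sqrt(76 + (3 - 2)) - 19)**2 = (sqrt(76 + 1) - 19)**2 = (sqrt(77) - 19)**2 = (-19 + sqrt(77))**2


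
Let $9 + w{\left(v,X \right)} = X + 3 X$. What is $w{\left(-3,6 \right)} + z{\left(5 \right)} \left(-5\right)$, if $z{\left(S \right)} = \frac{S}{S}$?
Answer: $10$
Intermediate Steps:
$z{\left(S \right)} = 1$
$w{\left(v,X \right)} = -9 + 4 X$ ($w{\left(v,X \right)} = -9 + \left(X + 3 X\right) = -9 + 4 X$)
$w{\left(-3,6 \right)} + z{\left(5 \right)} \left(-5\right) = \left(-9 + 4 \cdot 6\right) + 1 \left(-5\right) = \left(-9 + 24\right) - 5 = 15 - 5 = 10$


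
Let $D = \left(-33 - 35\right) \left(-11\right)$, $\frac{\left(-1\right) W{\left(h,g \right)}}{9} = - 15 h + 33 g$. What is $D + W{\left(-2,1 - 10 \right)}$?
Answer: $3151$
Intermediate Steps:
$W{\left(h,g \right)} = - 297 g + 135 h$ ($W{\left(h,g \right)} = - 9 \left(- 15 h + 33 g\right) = - 297 g + 135 h$)
$D = 748$ ($D = \left(-68\right) \left(-11\right) = 748$)
$D + W{\left(-2,1 - 10 \right)} = 748 - \left(270 + 297 \left(1 - 10\right)\right) = 748 - -2403 = 748 + \left(2673 - 270\right) = 748 + 2403 = 3151$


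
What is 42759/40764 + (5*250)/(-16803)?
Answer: 222508159/228319164 ≈ 0.97455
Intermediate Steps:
42759/40764 + (5*250)/(-16803) = 42759*(1/40764) + 1250*(-1/16803) = 14253/13588 - 1250/16803 = 222508159/228319164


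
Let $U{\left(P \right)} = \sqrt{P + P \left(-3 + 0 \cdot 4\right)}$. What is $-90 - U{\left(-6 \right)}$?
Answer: $-90 - 2 \sqrt{3} \approx -93.464$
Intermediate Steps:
$U{\left(P \right)} = \sqrt{2} \sqrt{- P}$ ($U{\left(P \right)} = \sqrt{P + P \left(-3 + 0\right)} = \sqrt{P + P \left(-3\right)} = \sqrt{P - 3 P} = \sqrt{- 2 P} = \sqrt{2} \sqrt{- P}$)
$-90 - U{\left(-6 \right)} = -90 - \sqrt{2} \sqrt{\left(-1\right) \left(-6\right)} = -90 - \sqrt{2} \sqrt{6} = -90 - 2 \sqrt{3}$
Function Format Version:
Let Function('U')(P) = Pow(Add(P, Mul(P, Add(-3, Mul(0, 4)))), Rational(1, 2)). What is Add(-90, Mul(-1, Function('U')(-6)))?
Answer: Add(-90, Mul(-2, Pow(3, Rational(1, 2)))) ≈ -93.464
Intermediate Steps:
Function('U')(P) = Mul(Pow(2, Rational(1, 2)), Pow(Mul(-1, P), Rational(1, 2))) (Function('U')(P) = Pow(Add(P, Mul(P, Add(-3, 0))), Rational(1, 2)) = Pow(Add(P, Mul(P, -3)), Rational(1, 2)) = Pow(Add(P, Mul(-3, P)), Rational(1, 2)) = Pow(Mul(-2, P), Rational(1, 2)) = Mul(Pow(2, Rational(1, 2)), Pow(Mul(-1, P), Rational(1, 2))))
Add(-90, Mul(-1, Function('U')(-6))) = Add(-90, Mul(-1, Mul(Pow(2, Rational(1, 2)), Pow(Mul(-1, -6), Rational(1, 2))))) = Add(-90, Mul(-1, Mul(Pow(2, Rational(1, 2)), Pow(6, Rational(1, 2))))) = Add(-90, Mul(-1, Mul(2, Pow(3, Rational(1, 2))))) = Add(-90, Mul(-2, Pow(3, Rational(1, 2))))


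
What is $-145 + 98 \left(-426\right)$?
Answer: $-41893$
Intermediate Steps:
$-145 + 98 \left(-426\right) = -145 - 41748 = -41893$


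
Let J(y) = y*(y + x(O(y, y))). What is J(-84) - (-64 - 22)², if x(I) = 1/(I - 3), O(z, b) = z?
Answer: -9832/29 ≈ -339.03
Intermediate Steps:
x(I) = 1/(-3 + I)
J(y) = y*(y + 1/(-3 + y))
J(-84) - (-64 - 22)² = -84*(1 - 84*(-3 - 84))/(-3 - 84) - (-64 - 22)² = -84*(1 - 84*(-87))/(-87) - 1*(-86)² = -84*(-1/87)*(1 + 7308) - 1*7396 = -84*(-1/87)*7309 - 7396 = 204652/29 - 7396 = -9832/29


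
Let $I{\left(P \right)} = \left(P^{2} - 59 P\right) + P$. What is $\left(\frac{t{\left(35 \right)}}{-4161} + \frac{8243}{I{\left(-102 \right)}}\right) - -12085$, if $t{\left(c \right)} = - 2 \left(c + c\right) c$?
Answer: $\frac{91197405147}{7545280} \approx 12087.0$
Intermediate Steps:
$t{\left(c \right)} = - 4 c^{2}$ ($t{\left(c \right)} = - 2 \cdot 2 c c = - 4 c c = - 4 c^{2}$)
$I{\left(P \right)} = P^{2} - 58 P$
$\left(\frac{t{\left(35 \right)}}{-4161} + \frac{8243}{I{\left(-102 \right)}}\right) - -12085 = \left(\frac{\left(-4\right) 35^{2}}{-4161} + \frac{8243}{\left(-102\right) \left(-58 - 102\right)}\right) - -12085 = \left(\left(-4\right) 1225 \left(- \frac{1}{4161}\right) + \frac{8243}{\left(-102\right) \left(-160\right)}\right) + 12085 = \left(\left(-4900\right) \left(- \frac{1}{4161}\right) + \frac{8243}{16320}\right) + 12085 = \left(\frac{4900}{4161} + 8243 \cdot \frac{1}{16320}\right) + 12085 = \left(\frac{4900}{4161} + \frac{8243}{16320}\right) + 12085 = \frac{12696347}{7545280} + 12085 = \frac{91197405147}{7545280}$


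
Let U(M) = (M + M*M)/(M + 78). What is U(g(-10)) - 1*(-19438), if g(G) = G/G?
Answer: 1535604/79 ≈ 19438.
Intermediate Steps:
g(G) = 1
U(M) = (M + M²)/(78 + M)
U(g(-10)) - 1*(-19438) = 1*(1 + 1)/(78 + 1) - 1*(-19438) = 1*2/79 + 19438 = 1*(1/79)*2 + 19438 = 2/79 + 19438 = 1535604/79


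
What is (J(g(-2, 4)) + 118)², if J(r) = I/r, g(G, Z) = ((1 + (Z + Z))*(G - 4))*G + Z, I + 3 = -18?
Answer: 3553225/256 ≈ 13880.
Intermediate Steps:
I = -21 (I = -3 - 18 = -21)
g(G, Z) = Z + G*(1 + 2*Z)*(-4 + G) (g(G, Z) = ((1 + 2*Z)*(-4 + G))*G + Z = G*(1 + 2*Z)*(-4 + G) + Z = Z + G*(1 + 2*Z)*(-4 + G))
J(r) = -21/r
(J(g(-2, 4)) + 118)² = (-21/(4 + (-2)² - 4*(-2) - 8*(-2)*4 + 2*4*(-2)²) + 118)² = (-21/(4 + 4 + 8 + 64 + 2*4*4) + 118)² = (-21/(4 + 4 + 8 + 64 + 32) + 118)² = (-21/112 + 118)² = (-21*1/112 + 118)² = (-3/16 + 118)² = (1885/16)² = 3553225/256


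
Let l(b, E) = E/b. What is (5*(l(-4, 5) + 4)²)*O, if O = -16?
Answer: -605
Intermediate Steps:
(5*(l(-4, 5) + 4)²)*O = (5*(5/(-4) + 4)²)*(-16) = (5*(5*(-¼) + 4)²)*(-16) = (5*(-5/4 + 4)²)*(-16) = (5*(11/4)²)*(-16) = (5*(121/16))*(-16) = (605/16)*(-16) = -605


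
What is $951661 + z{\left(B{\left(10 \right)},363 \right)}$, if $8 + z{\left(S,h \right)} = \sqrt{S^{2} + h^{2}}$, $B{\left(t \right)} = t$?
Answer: $951653 + \sqrt{131869} \approx 9.5202 \cdot 10^{5}$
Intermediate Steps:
$z{\left(S,h \right)} = -8 + \sqrt{S^{2} + h^{2}}$
$951661 + z{\left(B{\left(10 \right)},363 \right)} = 951661 - \left(8 - \sqrt{10^{2} + 363^{2}}\right) = 951661 - \left(8 - \sqrt{100 + 131769}\right) = 951661 - \left(8 - \sqrt{131869}\right) = 951653 + \sqrt{131869}$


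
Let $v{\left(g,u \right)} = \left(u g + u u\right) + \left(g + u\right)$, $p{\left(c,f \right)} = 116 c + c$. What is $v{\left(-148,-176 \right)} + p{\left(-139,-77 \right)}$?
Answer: $40437$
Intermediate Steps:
$p{\left(c,f \right)} = 117 c$
$v{\left(g,u \right)} = g + u + u^{2} + g u$ ($v{\left(g,u \right)} = \left(g u + u^{2}\right) + \left(g + u\right) = \left(u^{2} + g u\right) + \left(g + u\right) = g + u + u^{2} + g u$)
$v{\left(-148,-176 \right)} + p{\left(-139,-77 \right)} = \left(-148 - 176 + \left(-176\right)^{2} - -26048\right) + 117 \left(-139\right) = \left(-148 - 176 + 30976 + 26048\right) - 16263 = 56700 - 16263 = 40437$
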